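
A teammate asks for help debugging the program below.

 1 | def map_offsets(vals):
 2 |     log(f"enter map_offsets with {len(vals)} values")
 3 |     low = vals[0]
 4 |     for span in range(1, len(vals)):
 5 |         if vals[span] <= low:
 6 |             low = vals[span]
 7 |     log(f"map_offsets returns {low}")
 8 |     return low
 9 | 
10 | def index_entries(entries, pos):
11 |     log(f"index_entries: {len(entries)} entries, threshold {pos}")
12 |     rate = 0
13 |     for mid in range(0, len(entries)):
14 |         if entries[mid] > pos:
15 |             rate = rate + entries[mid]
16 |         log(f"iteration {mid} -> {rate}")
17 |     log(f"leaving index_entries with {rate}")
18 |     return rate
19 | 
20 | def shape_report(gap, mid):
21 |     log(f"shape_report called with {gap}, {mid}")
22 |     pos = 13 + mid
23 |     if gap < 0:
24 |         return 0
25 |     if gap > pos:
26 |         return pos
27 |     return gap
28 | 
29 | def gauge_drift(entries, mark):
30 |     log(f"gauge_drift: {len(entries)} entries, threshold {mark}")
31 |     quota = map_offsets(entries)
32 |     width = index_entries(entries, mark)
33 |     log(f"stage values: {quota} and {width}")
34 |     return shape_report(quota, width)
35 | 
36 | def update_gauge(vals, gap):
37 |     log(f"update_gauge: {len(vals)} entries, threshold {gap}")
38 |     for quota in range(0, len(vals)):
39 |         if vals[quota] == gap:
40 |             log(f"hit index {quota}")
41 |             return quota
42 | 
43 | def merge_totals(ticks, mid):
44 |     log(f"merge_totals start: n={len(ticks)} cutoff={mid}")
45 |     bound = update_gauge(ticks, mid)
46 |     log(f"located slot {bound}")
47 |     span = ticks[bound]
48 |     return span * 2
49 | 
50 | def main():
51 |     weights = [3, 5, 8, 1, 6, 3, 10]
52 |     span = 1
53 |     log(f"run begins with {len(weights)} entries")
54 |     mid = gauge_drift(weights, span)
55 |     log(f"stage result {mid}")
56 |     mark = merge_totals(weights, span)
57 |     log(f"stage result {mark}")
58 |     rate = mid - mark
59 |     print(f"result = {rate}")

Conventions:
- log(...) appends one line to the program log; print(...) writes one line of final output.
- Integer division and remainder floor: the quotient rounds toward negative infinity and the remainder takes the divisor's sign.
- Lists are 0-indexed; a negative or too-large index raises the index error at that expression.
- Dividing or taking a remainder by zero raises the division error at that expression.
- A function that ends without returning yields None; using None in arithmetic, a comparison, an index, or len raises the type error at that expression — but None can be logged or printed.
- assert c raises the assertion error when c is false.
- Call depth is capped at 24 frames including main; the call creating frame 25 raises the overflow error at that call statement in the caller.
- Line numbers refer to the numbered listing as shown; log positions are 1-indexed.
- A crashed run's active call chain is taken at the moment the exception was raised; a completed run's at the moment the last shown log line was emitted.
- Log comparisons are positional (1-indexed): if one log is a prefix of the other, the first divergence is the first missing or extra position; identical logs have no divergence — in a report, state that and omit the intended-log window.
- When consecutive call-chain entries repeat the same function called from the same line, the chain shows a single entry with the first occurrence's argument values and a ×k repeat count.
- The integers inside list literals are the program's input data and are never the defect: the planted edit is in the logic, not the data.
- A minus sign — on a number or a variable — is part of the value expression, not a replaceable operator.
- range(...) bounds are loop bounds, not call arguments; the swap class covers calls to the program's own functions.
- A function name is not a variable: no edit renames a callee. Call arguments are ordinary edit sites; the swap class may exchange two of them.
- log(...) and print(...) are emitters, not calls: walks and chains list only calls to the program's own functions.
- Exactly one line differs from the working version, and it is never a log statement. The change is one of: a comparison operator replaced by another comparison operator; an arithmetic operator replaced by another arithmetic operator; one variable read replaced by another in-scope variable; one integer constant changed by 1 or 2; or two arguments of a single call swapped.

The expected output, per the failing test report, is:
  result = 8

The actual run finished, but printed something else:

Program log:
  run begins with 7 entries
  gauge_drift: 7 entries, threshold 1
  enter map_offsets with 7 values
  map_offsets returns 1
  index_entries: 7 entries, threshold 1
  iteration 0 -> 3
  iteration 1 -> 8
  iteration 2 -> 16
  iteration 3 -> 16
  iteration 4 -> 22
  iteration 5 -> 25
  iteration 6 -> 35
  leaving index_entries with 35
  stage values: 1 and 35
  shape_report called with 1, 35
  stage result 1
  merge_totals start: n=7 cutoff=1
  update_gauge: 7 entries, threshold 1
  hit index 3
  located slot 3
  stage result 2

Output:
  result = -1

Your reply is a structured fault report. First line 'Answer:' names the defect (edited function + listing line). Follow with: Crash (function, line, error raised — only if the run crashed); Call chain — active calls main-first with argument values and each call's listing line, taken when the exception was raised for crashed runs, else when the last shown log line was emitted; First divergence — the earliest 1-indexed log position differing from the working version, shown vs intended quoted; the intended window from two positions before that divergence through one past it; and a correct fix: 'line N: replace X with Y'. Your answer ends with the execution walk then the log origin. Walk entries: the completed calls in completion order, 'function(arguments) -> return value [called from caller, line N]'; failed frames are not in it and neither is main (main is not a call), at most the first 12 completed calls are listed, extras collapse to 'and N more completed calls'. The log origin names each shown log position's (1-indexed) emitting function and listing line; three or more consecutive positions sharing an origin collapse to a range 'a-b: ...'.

Answer: the defect is in map_offsets at line 5.
Key observation: Position 4 is the first bad log line: 'map_offsets returns 1' should read 'map_offsets returns 10'.
Call chain: main.
First divergence: position 4 — shown 'map_offsets returns 1', intended 'map_offsets returns 10'.
Intended log window:
  2: gauge_drift: 7 entries, threshold 1
  3: enter map_offsets with 7 values
  4: map_offsets returns 10
  5: index_entries: 7 entries, threshold 1
Execution walk:
  map_offsets([3, 5, 8, 1, 6, 3, 10]) -> 1  [called from gauge_drift, line 31]
  index_entries([3, 5, 8, 1, 6, 3, 10], 1) -> 35  [called from gauge_drift, line 32]
  shape_report(1, 35) -> 1  [called from gauge_drift, line 34]
  gauge_drift([3, 5, 8, 1, 6, 3, 10], 1) -> 1  [called from main, line 54]
  update_gauge([3, 5, 8, 1, 6, 3, 10], 1) -> 3  [called from merge_totals, line 45]
  merge_totals([3, 5, 8, 1, 6, 3, 10], 1) -> 2  [called from main, line 56]
Log line origins:
  1 — main, line 53
  2 — gauge_drift, line 30
  3 — map_offsets, line 2
  4 — map_offsets, line 7
  5 — index_entries, line 11
  6-12 — index_entries, line 16
  13 — index_entries, line 17
  14 — gauge_drift, line 33
  15 — shape_report, line 21
  16 — main, line 55
  17 — merge_totals, line 44
  18 — update_gauge, line 37
  19 — update_gauge, line 40
  20 — merge_totals, line 46
  21 — main, line 57
A correct fix: line 5: replace `<=` with `>`.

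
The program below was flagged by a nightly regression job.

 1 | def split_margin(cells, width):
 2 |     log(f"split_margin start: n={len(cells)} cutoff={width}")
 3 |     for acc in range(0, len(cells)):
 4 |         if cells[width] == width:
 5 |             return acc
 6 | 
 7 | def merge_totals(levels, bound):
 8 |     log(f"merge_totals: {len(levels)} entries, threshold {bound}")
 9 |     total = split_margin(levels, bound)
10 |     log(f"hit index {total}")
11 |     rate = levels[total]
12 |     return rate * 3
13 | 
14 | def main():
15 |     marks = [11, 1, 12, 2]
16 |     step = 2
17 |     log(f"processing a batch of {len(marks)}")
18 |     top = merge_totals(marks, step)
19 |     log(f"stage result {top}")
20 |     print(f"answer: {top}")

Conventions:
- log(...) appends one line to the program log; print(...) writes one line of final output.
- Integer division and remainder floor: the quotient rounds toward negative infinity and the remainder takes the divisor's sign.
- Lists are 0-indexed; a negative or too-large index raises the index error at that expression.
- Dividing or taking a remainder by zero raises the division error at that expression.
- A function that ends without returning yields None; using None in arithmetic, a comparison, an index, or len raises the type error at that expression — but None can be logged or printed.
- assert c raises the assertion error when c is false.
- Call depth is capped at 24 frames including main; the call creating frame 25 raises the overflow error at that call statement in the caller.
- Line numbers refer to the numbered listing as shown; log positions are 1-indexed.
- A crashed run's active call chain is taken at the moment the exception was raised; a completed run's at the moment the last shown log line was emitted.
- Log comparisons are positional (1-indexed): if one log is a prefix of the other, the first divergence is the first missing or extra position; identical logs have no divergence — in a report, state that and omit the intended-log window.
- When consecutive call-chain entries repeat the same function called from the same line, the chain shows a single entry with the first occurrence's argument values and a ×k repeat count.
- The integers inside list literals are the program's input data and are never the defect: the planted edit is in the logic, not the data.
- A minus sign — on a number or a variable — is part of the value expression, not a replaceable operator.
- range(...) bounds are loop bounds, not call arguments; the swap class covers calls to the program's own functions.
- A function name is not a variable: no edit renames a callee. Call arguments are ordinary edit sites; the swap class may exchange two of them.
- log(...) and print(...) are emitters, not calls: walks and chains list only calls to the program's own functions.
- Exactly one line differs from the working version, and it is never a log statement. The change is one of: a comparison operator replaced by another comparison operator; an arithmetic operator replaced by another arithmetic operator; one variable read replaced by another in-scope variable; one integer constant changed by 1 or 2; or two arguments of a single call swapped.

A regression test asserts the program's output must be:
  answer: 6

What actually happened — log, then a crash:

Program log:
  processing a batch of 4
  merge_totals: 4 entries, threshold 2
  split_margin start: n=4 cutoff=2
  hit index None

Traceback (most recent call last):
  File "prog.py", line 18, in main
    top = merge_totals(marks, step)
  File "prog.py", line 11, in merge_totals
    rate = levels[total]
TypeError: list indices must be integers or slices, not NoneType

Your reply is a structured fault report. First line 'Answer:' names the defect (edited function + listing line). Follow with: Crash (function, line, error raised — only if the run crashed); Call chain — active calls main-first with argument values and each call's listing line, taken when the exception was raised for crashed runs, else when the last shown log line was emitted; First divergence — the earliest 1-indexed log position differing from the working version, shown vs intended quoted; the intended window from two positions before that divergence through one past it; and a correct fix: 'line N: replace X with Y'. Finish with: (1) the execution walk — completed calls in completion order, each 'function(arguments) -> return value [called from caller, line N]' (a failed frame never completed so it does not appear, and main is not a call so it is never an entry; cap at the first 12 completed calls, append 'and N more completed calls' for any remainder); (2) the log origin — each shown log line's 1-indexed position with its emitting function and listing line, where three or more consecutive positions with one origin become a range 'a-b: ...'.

Answer: the defect is in split_margin at line 4.
Key observation: The log first diverges at position 4: the faulty run prints 'hit index None' where the working version prints 'hit index 3'.
Crash: merge_totals, line 11, TypeError.
Call chain: main -> merge_totals([11, 1, 12, 2], 2) (called at line 18).
First divergence: position 4; shown 'hit index None' vs intended 'hit index 3'.
Intended log window:
  2: merge_totals: 4 entries, threshold 2
  3: split_margin start: n=4 cutoff=2
  4: hit index 3
  5: stage result 6
Execution walk:
  split_margin([11, 1, 12, 2], 2) -> None  [called from merge_totals, line 9]
Log origin:
  1: from main, line 17
  2: from merge_totals, line 8
  3: from split_margin, line 2
  4: from merge_totals, line 10
A correct fix: line 4: replace `cells[width]` with `cells[acc]`.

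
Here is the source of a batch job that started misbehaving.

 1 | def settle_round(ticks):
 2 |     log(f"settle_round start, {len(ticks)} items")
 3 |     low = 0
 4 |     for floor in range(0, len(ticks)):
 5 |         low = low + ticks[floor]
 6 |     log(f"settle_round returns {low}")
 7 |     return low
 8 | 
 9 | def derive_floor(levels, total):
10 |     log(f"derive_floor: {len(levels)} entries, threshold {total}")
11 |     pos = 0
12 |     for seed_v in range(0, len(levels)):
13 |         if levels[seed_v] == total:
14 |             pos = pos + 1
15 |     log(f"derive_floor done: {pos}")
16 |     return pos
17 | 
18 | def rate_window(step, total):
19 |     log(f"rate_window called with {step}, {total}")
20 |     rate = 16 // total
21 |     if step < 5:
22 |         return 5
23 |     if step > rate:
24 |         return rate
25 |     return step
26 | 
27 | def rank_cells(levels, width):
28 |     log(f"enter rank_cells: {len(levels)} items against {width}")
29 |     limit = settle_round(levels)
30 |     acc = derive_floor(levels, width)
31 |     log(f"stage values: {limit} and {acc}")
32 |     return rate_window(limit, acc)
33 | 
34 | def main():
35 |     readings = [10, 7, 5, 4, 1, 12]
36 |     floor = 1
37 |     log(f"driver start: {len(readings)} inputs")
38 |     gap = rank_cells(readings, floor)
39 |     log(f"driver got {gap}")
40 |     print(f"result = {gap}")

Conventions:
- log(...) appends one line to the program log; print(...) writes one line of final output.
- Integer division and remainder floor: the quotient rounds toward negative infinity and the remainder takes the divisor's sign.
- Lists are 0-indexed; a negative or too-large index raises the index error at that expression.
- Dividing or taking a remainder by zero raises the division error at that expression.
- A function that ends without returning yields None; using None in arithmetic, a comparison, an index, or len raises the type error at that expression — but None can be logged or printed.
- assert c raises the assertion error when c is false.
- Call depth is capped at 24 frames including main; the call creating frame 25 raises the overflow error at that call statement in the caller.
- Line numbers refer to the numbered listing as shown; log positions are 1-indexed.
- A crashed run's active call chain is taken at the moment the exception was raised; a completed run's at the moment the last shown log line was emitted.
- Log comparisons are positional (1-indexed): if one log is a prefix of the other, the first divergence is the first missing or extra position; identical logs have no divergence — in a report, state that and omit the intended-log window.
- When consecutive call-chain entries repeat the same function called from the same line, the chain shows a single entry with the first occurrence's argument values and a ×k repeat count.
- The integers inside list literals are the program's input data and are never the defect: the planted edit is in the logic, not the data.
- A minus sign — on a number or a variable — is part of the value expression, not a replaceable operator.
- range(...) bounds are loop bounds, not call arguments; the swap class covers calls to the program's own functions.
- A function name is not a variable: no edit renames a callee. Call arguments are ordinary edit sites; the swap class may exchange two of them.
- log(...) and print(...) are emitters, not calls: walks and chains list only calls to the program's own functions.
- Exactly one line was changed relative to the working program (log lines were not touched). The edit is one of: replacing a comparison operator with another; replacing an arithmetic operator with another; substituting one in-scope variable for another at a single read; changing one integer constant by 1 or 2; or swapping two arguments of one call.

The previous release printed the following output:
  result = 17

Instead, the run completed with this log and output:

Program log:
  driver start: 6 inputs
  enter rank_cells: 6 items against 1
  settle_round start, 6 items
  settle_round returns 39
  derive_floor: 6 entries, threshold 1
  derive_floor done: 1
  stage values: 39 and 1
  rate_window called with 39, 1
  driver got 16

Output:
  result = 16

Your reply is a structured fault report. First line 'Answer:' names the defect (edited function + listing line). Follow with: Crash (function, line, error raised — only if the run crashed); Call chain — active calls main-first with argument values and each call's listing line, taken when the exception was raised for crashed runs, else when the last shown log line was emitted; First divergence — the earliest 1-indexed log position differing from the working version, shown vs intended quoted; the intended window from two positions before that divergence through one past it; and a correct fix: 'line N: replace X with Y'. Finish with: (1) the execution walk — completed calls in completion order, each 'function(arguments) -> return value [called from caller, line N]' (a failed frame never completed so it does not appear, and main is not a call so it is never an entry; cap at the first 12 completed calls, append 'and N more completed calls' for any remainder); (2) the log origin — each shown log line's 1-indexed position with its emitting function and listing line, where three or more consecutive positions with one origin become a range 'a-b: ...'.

Answer: the defect is in rate_window at line 20.
Core observation: Log line 9 is where behavior first shows: 'driver got 16' appears instead of 'driver got 17'.
Call chain: main.
First divergence: at position 9 the run shows 'driver got 16' where the working version logs 'driver got 17'.
Intended log window:
  7: stage values: 39 and 1
  8: rate_window called with 39, 1
  9: driver got 17
Execution walk:
  settle_round([10, 7, 5, 4, 1, 12]) -> 39  [called from rank_cells, line 29]
  derive_floor([10, 7, 5, 4, 1, 12], 1) -> 1  [called from rank_cells, line 30]
  rate_window(39, 1) -> 16  [called from rank_cells, line 32]
  rank_cells([10, 7, 5, 4, 1, 12], 1) -> 16  [called from main, line 38]
Origin of each log line:
  1: emitted by main (line 37)
  2: emitted by rank_cells (line 28)
  3: emitted by settle_round (line 2)
  4: emitted by settle_round (line 6)
  5: emitted by derive_floor (line 10)
  6: emitted by derive_floor (line 15)
  7: emitted by rank_cells (line 31)
  8: emitted by rate_window (line 19)
  9: emitted by main (line 39)
A correct fix: line 20: replace `//` with `+`.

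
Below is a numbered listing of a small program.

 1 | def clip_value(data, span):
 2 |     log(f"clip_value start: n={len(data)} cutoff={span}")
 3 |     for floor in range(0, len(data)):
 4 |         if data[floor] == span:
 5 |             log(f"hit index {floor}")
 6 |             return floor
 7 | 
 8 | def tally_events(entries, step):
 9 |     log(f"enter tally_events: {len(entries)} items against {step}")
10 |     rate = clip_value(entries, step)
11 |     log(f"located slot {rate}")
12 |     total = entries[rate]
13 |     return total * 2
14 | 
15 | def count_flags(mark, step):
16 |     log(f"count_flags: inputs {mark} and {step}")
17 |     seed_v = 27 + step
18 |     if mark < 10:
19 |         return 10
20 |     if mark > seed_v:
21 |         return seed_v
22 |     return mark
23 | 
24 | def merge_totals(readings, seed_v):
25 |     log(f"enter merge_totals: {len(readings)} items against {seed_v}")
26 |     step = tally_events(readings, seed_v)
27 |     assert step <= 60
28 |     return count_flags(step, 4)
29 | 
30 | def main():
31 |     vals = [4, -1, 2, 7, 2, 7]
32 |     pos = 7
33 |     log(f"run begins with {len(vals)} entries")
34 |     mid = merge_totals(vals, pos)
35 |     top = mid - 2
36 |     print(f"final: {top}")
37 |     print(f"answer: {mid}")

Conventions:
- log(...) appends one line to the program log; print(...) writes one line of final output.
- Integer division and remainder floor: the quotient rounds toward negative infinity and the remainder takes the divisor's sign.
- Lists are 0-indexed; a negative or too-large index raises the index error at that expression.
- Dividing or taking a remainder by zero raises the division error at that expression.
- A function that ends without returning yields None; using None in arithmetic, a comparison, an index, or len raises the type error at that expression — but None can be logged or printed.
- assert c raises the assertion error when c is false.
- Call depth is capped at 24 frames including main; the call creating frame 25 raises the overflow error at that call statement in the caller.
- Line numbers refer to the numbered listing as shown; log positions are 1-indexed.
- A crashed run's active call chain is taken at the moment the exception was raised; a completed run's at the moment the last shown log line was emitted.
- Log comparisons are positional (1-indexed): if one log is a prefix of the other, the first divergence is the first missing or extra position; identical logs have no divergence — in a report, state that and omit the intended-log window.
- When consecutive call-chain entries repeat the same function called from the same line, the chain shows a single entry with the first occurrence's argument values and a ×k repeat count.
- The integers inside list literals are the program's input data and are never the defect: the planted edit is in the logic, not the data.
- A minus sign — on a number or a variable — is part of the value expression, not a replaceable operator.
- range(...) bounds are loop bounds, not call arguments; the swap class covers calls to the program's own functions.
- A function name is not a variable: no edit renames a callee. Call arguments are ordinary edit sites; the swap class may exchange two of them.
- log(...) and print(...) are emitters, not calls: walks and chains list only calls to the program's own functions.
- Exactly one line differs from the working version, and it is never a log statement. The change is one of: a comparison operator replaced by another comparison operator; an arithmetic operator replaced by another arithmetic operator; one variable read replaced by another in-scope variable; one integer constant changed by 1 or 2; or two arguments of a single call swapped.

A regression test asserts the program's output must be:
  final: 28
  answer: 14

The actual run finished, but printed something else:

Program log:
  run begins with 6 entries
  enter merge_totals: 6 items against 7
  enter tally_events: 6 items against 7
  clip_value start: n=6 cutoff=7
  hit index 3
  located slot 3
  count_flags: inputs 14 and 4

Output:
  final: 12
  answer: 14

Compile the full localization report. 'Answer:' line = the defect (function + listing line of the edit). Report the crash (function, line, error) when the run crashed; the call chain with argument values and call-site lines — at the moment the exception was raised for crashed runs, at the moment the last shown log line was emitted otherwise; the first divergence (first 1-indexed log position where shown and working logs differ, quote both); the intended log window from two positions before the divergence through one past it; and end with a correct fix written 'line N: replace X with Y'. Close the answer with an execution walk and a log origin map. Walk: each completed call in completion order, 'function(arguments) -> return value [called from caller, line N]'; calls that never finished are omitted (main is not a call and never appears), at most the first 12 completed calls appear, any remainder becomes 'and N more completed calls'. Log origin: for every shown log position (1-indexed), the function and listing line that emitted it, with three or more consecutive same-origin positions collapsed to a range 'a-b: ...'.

Answer: the defect is in main at line 35.
Key fact: No log line changed; the fault shows up purely in the output.
Call chain: main -> merge_totals([4, -1, 2, 7, 2, 7], 7) (called at line 34) -> count_flags(14, 4) (called at line 28).
First divergence: none; the two logs match at every position.
Execution walk:
  clip_value([4, -1, 2, 7, 2, 7], 7) -> 3  [called from tally_events, line 10]
  tally_events([4, -1, 2, 7, 2, 7], 7) -> 14  [called from merge_totals, line 26]
  count_flags(14, 4) -> 14  [called from merge_totals, line 28]
  merge_totals([4, -1, 2, 7, 2, 7], 7) -> 14  [called from main, line 34]
Log line origins:
  1 — main, line 33
  2 — merge_totals, line 25
  3 — tally_events, line 9
  4 — clip_value, line 2
  5 — clip_value, line 5
  6 — tally_events, line 11
  7 — count_flags, line 16
A correct fix: line 35: replace `-` with `*`.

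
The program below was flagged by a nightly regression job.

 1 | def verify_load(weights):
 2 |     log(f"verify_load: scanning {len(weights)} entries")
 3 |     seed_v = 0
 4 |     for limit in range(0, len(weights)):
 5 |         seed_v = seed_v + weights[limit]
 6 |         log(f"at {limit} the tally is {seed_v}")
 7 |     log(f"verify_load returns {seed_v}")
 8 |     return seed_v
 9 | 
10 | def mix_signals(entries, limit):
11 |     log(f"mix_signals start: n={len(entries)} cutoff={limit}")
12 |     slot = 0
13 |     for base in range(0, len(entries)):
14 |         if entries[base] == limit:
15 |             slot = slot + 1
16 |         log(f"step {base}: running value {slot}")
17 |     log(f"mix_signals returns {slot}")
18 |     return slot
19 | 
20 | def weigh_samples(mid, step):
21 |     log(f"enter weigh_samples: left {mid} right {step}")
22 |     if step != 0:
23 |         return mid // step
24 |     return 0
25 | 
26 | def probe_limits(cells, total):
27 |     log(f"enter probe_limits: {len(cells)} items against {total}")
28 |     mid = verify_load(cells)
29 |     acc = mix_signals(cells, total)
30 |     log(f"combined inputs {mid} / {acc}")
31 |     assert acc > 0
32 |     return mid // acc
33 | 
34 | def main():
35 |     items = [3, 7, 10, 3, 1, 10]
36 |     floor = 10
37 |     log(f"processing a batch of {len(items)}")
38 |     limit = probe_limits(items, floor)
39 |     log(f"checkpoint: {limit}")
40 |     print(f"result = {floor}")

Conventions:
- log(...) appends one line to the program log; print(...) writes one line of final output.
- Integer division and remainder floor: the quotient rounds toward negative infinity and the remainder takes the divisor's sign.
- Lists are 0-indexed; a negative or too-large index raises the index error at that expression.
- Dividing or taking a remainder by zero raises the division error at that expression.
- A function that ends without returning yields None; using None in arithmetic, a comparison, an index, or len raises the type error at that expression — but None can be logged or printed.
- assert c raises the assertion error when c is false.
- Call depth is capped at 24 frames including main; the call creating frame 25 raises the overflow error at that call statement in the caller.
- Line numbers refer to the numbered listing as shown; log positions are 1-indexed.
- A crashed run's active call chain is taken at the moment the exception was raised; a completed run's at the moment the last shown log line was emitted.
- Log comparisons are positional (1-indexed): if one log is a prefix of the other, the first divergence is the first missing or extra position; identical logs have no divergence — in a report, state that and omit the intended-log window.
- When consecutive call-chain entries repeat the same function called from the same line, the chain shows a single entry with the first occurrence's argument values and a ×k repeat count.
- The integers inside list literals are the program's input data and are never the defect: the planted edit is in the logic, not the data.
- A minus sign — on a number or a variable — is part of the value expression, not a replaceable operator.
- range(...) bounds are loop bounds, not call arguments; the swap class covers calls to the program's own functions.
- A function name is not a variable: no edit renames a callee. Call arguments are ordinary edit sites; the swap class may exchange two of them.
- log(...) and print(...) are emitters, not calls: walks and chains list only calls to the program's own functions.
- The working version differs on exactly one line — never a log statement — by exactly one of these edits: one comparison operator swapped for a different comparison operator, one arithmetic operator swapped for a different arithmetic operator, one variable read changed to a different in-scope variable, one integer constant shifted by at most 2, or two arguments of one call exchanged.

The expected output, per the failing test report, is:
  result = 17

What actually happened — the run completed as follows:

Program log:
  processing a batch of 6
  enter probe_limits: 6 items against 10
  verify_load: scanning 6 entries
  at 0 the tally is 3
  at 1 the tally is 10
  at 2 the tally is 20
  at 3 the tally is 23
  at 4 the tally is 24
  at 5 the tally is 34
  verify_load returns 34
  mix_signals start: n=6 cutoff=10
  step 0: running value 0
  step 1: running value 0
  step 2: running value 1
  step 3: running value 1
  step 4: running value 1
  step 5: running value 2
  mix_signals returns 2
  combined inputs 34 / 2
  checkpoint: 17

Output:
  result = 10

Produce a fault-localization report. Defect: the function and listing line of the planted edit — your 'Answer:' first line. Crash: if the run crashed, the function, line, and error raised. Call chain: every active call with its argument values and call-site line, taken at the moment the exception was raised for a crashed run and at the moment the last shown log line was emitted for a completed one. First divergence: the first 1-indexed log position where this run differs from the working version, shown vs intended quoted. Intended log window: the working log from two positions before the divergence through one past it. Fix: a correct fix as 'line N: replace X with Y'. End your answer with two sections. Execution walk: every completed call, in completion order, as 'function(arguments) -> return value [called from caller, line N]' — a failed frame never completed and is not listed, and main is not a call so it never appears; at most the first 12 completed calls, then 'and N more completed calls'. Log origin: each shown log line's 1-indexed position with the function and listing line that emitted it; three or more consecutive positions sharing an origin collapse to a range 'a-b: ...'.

Answer: the defect is in main at line 40.
The tell: Log streams are identical — the defect surfaces only in the printed output.
Call chain: main.
First divergence: none; the two logs match at every position.
Execution walk:
  verify_load([3, 7, 10, 3, 1, 10]) -> 34  [called from probe_limits, line 28]
  mix_signals([3, 7, 10, 3, 1, 10], 10) -> 2  [called from probe_limits, line 29]
  probe_limits([3, 7, 10, 3, 1, 10], 10) -> 17  [called from main, line 38]
Log origins:
  1: logged in main at line 37
  2: logged in probe_limits at line 27
  3: logged in verify_load at line 2
  4-9: logged in verify_load at line 6
  10: logged in verify_load at line 7
  11: logged in mix_signals at line 11
  12-17: logged in mix_signals at line 16
  18: logged in mix_signals at line 17
  19: logged in probe_limits at line 30
  20: logged in main at line 39
A correct fix: line 40: replace `floor` with `limit`.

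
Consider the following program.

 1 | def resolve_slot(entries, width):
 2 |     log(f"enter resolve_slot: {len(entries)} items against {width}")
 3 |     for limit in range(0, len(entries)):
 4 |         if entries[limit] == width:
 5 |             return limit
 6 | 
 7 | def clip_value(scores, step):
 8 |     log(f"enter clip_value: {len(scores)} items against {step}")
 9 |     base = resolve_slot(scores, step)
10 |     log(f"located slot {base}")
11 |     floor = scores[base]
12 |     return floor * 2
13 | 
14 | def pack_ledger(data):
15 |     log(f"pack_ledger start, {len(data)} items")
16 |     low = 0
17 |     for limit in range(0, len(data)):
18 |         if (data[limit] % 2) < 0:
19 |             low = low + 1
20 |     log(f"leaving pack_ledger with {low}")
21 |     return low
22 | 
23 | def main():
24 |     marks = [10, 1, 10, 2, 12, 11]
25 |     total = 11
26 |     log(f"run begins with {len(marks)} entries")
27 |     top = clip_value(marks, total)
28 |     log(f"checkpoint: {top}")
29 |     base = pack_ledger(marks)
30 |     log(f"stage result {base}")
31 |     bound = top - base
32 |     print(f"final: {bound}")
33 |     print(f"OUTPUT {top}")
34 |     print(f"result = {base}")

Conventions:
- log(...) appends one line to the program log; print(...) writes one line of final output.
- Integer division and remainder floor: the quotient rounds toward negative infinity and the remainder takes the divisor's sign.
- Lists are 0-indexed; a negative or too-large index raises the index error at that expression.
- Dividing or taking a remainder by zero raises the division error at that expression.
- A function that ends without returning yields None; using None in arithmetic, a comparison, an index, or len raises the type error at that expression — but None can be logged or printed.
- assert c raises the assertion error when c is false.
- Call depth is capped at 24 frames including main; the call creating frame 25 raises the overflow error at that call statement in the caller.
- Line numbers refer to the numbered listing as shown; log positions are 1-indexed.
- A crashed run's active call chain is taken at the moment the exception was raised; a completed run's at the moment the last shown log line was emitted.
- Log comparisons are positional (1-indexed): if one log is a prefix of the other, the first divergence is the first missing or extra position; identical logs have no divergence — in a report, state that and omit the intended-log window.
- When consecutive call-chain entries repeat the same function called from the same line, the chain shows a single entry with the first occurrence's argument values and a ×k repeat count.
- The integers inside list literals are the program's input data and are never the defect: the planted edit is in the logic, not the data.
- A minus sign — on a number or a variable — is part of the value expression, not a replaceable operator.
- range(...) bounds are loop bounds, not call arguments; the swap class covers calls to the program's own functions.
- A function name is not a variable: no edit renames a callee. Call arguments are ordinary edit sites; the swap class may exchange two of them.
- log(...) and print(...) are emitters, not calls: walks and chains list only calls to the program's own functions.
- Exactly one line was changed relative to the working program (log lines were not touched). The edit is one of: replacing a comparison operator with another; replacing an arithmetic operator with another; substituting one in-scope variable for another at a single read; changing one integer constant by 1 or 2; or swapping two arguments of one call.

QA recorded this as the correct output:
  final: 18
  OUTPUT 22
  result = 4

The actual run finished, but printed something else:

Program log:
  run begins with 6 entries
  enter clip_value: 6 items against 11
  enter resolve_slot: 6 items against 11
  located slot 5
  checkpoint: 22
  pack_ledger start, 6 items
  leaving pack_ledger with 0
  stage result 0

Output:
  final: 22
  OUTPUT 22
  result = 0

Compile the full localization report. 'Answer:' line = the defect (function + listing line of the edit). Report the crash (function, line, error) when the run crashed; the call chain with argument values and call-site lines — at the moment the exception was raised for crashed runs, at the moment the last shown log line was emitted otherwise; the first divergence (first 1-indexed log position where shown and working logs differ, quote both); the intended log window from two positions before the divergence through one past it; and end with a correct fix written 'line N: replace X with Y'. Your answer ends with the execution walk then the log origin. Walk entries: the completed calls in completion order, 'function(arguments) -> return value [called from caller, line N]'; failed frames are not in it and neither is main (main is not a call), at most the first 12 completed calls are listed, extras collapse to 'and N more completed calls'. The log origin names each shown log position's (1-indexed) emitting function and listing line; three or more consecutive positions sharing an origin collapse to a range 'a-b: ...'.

Answer: the defect is in pack_ledger at line 18.
The tell: Position 7 is the first bad log line: 'leaving pack_ledger with 0' should read 'leaving pack_ledger with 4'.
Call chain: main.
First divergence: position 7 — the shown line 'leaving pack_ledger with 0' should read 'leaving pack_ledger with 4'.
Intended log window:
  5: checkpoint: 22
  6: pack_ledger start, 6 items
  7: leaving pack_ledger with 4
  8: stage result 4
Execution walk:
  resolve_slot([10, 1, 10, 2, 12, 11], 11) -> 5  [called from clip_value, line 9]
  clip_value([10, 1, 10, 2, 12, 11], 11) -> 22  [called from main, line 27]
  pack_ledger([10, 1, 10, 2, 12, 11]) -> 0  [called from main, line 29]
Log origin:
  1: emitted by main (line 26)
  2: emitted by clip_value (line 8)
  3: emitted by resolve_slot (line 2)
  4: emitted by clip_value (line 10)
  5: emitted by main (line 28)
  6: emitted by pack_ledger (line 15)
  7: emitted by pack_ledger (line 20)
  8: emitted by main (line 30)
A correct fix: line 18: replace `<` with `==`.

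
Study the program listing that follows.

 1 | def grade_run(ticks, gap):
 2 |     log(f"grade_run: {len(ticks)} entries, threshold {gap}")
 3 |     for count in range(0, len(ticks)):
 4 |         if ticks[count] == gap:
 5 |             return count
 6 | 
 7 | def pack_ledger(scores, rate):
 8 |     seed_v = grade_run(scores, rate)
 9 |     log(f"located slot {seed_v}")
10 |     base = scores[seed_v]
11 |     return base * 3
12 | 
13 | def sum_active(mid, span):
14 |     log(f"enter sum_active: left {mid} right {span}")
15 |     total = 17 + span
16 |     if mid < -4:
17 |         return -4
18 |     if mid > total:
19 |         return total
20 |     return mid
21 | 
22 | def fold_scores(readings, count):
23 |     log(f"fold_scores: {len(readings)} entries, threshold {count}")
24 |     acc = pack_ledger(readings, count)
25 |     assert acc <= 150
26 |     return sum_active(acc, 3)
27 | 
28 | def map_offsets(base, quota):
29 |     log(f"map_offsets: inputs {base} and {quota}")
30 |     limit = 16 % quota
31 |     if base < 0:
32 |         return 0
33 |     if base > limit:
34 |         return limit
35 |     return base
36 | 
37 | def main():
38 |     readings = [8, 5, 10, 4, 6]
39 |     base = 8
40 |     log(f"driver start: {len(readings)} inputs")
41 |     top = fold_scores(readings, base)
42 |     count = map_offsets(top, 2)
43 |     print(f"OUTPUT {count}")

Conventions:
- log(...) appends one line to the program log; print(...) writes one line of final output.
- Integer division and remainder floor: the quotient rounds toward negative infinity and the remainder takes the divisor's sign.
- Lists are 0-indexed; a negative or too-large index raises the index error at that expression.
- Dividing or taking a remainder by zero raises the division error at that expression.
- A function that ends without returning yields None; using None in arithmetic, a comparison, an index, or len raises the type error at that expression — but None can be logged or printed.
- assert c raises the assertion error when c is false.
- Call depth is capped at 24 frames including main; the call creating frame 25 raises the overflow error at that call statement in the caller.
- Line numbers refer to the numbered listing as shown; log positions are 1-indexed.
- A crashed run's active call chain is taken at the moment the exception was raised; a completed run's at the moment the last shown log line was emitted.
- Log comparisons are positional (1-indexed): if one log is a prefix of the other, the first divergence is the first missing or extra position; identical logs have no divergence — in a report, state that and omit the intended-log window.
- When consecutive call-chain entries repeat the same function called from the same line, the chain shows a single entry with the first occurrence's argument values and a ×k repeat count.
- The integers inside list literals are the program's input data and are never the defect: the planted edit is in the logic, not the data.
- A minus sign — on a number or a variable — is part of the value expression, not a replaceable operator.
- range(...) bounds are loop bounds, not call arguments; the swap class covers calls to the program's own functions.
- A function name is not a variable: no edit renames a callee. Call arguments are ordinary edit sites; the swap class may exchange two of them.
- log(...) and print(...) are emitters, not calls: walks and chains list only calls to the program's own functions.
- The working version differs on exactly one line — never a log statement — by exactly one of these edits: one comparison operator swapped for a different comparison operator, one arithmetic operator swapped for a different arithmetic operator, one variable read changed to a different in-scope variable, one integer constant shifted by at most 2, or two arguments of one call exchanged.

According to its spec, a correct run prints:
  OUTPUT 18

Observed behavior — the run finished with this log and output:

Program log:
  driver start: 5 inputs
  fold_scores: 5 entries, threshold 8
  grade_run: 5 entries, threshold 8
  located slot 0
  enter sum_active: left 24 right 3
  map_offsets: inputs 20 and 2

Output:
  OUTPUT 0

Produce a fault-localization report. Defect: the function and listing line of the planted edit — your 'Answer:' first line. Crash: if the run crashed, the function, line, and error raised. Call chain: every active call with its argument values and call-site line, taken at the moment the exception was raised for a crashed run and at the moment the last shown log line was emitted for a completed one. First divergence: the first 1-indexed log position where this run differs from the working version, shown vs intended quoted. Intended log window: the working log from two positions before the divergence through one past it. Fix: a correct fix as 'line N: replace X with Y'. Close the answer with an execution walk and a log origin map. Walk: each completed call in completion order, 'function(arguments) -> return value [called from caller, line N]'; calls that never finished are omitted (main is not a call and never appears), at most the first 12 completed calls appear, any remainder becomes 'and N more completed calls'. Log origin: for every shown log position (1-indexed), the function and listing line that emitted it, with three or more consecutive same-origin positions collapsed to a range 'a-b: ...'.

Answer: the defect is in map_offsets at line 30.
The tell: Every logged value matches the working version; the printed result is what differs.
Call chain: main -> map_offsets(20, 2) (called at line 42).
First divergence: there is none — every log position agrees.
Execution walk:
  grade_run([8, 5, 10, 4, 6], 8) -> 0  [called from pack_ledger, line 8]
  pack_ledger([8, 5, 10, 4, 6], 8) -> 24  [called from fold_scores, line 24]
  sum_active(24, 3) -> 20  [called from fold_scores, line 26]
  fold_scores([8, 5, 10, 4, 6], 8) -> 20  [called from main, line 41]
  map_offsets(20, 2) -> 0  [called from main, line 42]
Log line origins:
  1: emitted by main (line 40)
  2: emitted by fold_scores (line 23)
  3: emitted by grade_run (line 2)
  4: emitted by pack_ledger (line 9)
  5: emitted by sum_active (line 14)
  6: emitted by map_offsets (line 29)
A correct fix: line 30: replace `%` with `+`.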